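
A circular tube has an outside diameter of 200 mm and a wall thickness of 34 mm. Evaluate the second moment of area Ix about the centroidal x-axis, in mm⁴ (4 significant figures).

Ix ≈ 6.364 × 10⁷ mm⁴

Treat the section as a set of non-overlapping primitives; coordinates are from the bounding-box lower-left.
Outer circle: ⌀200, A = 31415.9 mm², y = 100 mm, Ī = 78 539 816 mm⁴.
Bore (subtracted): ⌀132, A = 13684.8 mm², y = 100 mm, Ī = 14 902 723 mm⁴.
By symmetry the centroid is at mid-height, ȳ = 100 mm.
All pieces are centred on the centroidal x-axis, so I = ΣĪ (holes subtracted) = 63 637 094 mm⁴.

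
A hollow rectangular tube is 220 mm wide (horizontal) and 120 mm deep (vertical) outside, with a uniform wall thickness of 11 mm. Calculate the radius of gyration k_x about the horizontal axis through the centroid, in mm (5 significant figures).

Split into non-overlapping primitives; take the origin at the lower-left of the bounding box.
Outer rectangle: 220 × 120, A = 26 400 mm², y = 60 mm, Ī = 31 680 000 mm⁴.
Inner void (subtracted): 198 × 98, A = 19 404 mm², y = 60 mm, Ī = 15 529 668 mm⁴.
By symmetry the centroid is at mid-height, ȳ = 60 mm.
All pieces are centred on the horizontal axis through the centroid, so I = ΣĪ (holes subtracted) = 16 150 332 mm⁴.
Radius of gyration: k = √(I/A) = √(16 150 332 / 6 996) = 48.04695 mm.

k_x ≈ 48.047 mm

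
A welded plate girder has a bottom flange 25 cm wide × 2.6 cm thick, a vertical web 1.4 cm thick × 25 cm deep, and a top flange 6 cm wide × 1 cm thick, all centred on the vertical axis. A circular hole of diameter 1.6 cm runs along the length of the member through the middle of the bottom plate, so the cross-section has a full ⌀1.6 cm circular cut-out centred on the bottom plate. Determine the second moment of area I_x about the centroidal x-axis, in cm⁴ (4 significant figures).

Decompose the section into non-overlapping parts with the origin at the bottom-left of its bounding rectangle.
Bottom plate: 25 × 2.6, A = 65 cm², y = 1.3 cm, Ī = 36.6167 cm⁴.
Web plate: 1.4 × 25, A = 35 cm², y = 15.1 cm, Ī = 1822.92 cm⁴.
Top plate: 6 × 1, A = 6 cm², y = 28.1 cm, Ī = 0.5 cm⁴.
Hole (subtracted): ⌀1.6, A = 2.01062 cm², y = 1.3 cm, Ī = 0.321699 cm⁴.
Centroid: ȳ = ΣA·y / ΣA = 7.49102 cm.
Transfer each piece to the centroidal x-axis using Ī + A·d² with d = y − 7.49102:
  bottom plate: d = -6.19102 cm → contributes +2527.98 cm⁴
  web plate: d = 7.60898 cm → contributes +3849.3 cm⁴
  top plate: d = 20.609 cm → contributes +2548.88 cm⁴
  hole: d = -6.19102 cm → contributes −77.3861 cm⁴
Total I = 8848.78 cm⁴.

I_x ≈ 8849 cm⁴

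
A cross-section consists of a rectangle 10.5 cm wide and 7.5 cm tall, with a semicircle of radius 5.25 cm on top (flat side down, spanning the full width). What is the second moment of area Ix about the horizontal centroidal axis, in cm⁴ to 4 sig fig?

Ix ≈ 1451 cm⁴

Treat the section as a set of non-overlapping primitives; coordinates are from the bounding-box lower-left.
Rectangular body: 10.5 × 7.5, A = 78.75 cm², y = 3.75 cm, Ī = 369.141 cm⁴.
Semicircular cap: semicircle r = 5.25, A = 43.2951 cm², y = 9.72817 cm, Ī = 83.3814 cm⁴.
Centroid: ȳ = ΣA·y / ΣA = 5.87074 cm.
Transfer each piece to the horizontal centroidal axis using Ī + A·d² with d = y − 5.87074:
  rectangular body: d = -2.12074 cm → contributes +723.32 cm⁴
  semicircular cap: d = 3.85743 cm → contributes +727.603 cm⁴
Total I = 1450.92 cm⁴.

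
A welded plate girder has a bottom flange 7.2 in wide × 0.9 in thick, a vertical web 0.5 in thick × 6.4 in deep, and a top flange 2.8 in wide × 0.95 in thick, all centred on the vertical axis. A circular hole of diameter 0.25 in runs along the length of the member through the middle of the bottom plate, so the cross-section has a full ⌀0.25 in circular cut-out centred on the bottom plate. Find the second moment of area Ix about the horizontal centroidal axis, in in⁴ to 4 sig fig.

Ix ≈ 117.9 in⁴

Split into non-overlapping primitives; take the origin at the lower-left of the bounding box.
Bottom plate: 7.2 × 0.9, A = 6.48 in², y = 0.45 in, Ī = 0.4374 in⁴.
Web plate: 0.5 × 6.4, A = 3.2 in², y = 4.1 in, Ī = 10.9227 in⁴.
Top plate: 2.8 × 0.95, A = 2.66 in², y = 7.775 in, Ī = 0.200054 in⁴.
Hole (subtracted): ⌀0.25, A = 0.0490874 in², y = 0.45 in, Ī = 0.000191748 in⁴.
Centroid: ȳ = ΣA·y / ΣA = 2.98557 in.
Transfer each piece to the horizontal centroidal axis using Ī + A·d² with d = y − 2.98557:
  bottom plate: d = -2.53557 in → contributes +42.0981 in⁴
  web plate: d = 1.11443 in → contributes +14.8969 in⁴
  top plate: d = 4.78943 in → contributes +61.2168 in⁴
  hole: d = -2.53557 in → contributes −0.315781 in⁴
Total I = 117.896 in⁴.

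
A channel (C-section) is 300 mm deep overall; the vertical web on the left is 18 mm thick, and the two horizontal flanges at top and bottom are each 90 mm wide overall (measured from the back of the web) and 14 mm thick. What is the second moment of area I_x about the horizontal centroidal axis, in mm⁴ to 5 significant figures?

I_x ≈ 8.1758 × 10⁷ mm⁴

Split into non-overlapping primitives; take the origin at the lower-left of the bounding box.
Web: 18 × 300, A = 5 400 mm², y = 150 mm, Ī = 40 500 000 mm⁴.
Top flange (beyond web): 72 × 14, A = 1 008 mm², y = 293 mm, Ī = 16 464 mm⁴.
Bottom flange (beyond web): 72 × 14, A = 1 008 mm², y = 7 mm, Ī = 16 464 mm⁴.
By symmetry the centroid is at mid-height, ȳ = 150 mm.
Transfer each piece to the horizontal centroidal axis using Ī + A·d² with d = y − 150:
  web: d = 0 mm → contributes +40 500 000 mm⁴
  top flange (beyond web): d = 143 mm → contributes +20 629 056 mm⁴
  bottom flange (beyond web): d = -143 mm → contributes +20 629 056 mm⁴
Total I = 81 758 112 mm⁴.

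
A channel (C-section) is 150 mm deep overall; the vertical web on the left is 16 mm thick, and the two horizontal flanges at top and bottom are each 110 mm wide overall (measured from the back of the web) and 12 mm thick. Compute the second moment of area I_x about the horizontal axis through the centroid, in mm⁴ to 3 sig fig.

I_x ≈ 1.53 × 10⁷ mm⁴

Treat the section as a set of non-overlapping primitives; coordinates are from the bounding-box lower-left.
Web: 16 × 150, A = 2 400 mm², y = 75 mm, Ī = 4 500 000 mm⁴.
Top flange (beyond web): 94 × 12, A = 1 128 mm², y = 144 mm, Ī = 13 536 mm⁴.
Bottom flange (beyond web): 94 × 12, A = 1 128 mm², y = 6 mm, Ī = 13 536 mm⁴.
By symmetry the centroid is at mid-height, ȳ = 75 mm.
Transfer each piece to the horizontal axis through the centroid using Ī + A·d² with d = y − 75:
  web: d = 0 mm → contributes +4 500 000 mm⁴
  top flange (beyond web): d = 69 mm → contributes +5 383 944 mm⁴
  bottom flange (beyond web): d = -69 mm → contributes +5 383 944 mm⁴
Total I = 15 267 888 mm⁴.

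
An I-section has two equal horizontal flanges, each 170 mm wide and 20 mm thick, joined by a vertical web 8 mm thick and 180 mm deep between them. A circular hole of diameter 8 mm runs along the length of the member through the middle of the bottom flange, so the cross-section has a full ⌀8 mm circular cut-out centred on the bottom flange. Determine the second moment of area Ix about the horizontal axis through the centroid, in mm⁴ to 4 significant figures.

Ix ≈ 7.161 × 10⁷ mm⁴

Treat the section as a set of non-overlapping primitives; coordinates are from the bounding-box lower-left.
Bottom flange: 170 × 20, A = 3 400 mm², y = 10 mm, Ī = 113 333 mm⁴.
Web: 8 × 180, A = 1 440 mm², y = 110 mm, Ī = 3 888 000 mm⁴.
Top flange: 170 × 20, A = 3 400 mm², y = 210 mm, Ī = 113 333 mm⁴.
Hole (subtracted): ⌀8, A = 50.2655 mm², y = 10 mm, Ī = 201.062 mm⁴.
Centroid: ȳ = ΣA·y / ΣA = 110.614 mm.
Transfer each piece to the horizontal axis through the centroid using Ī + A·d² with d = y − 110.614:
  bottom flange: d = -100.614 mm → contributes +34 531 972 mm⁴
  web: d = -0.613762 mm → contributes +3 888 542 mm⁴
  top flange: d = 99.3862 mm → contributes +33 697 256 mm⁴
  hole: d = -100.614 mm → contributes −509 045 mm⁴
Total I = 71 608 726 mm⁴.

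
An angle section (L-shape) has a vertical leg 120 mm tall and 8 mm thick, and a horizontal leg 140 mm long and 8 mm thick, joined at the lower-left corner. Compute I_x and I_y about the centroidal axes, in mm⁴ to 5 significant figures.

Treat the section as a set of non-overlapping primitives; coordinates are from the bounding-box lower-left.
Vertical leg: 8 × 120, A = 960 mm², y = 60 mm, Ī = 1 152 000 mm⁴.
Horizontal leg (remainder): 132 × 8, A = 1 056 mm², y = 4 mm, Ī = 5 632 mm⁴.
Centroid: ȳ = ΣA·y / ΣA = 30.66667 mm.
Transfer each piece to the centroidal x-axis using Ī + A·d² with d = y − 30.66667:
  vertical leg: d = 29.33333 mm → contributes +1 978 027 mm⁴
  horizontal leg (remainder): d = -26.66667 mm → contributes +756565.3 mm⁴
Total I = 2 734 592 mm⁴.
For the y-axis: x̄ = 40.66667 mm.
Repeating about the centroidal y-axis gives I_y = 4 002 432 mm⁴.

I_x ≈ 2.7346 × 10⁶ mm⁴, I_y ≈ 4.0024 × 10⁶ mm⁴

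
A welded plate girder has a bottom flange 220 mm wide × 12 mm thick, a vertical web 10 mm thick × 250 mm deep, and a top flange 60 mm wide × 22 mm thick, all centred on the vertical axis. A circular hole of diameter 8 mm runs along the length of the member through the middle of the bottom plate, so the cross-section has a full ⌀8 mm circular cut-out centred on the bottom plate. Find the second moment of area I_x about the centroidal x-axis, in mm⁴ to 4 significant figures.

Break the section into simple shapes (no overlaps), measuring from the bottom-left corner of the bounding box.
Bottom plate: 220 × 12, A = 2 640 mm², y = 6 mm, Ī = 31 680 mm⁴.
Web plate: 10 × 250, A = 2 500 mm², y = 137 mm, Ī = 13 020 833 mm⁴.
Top plate: 60 × 22, A = 1 320 mm², y = 273 mm, Ī = 53 240 mm⁴.
Hole (subtracted): ⌀8, A = 50.2655 mm², y = 6 mm, Ī = 201.062 mm⁴.
Centroid: ȳ = ΣA·y / ΣA = 112.079 mm.
Transfer each piece to the centroidal x-axis using Ī + A·d² with d = y − 112.079:
  bottom plate: d = -106.079 mm → contributes +29 739 106 mm⁴
  web plate: d = 24.9207 mm → contributes +14 573 439 mm⁴
  top plate: d = 160.921 mm → contributes +34 235 273 mm⁴
  hole: d = -106.079 mm → contributes −565 829 mm⁴
Total I = 77 981 989 mm⁴.

I_x ≈ 7.798 × 10⁷ mm⁴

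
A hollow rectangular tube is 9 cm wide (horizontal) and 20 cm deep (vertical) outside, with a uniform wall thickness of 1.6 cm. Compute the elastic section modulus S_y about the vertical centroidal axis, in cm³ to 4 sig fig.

S_y ≈ 209.3 cm³

Treat the section as a set of non-overlapping primitives; coordinates are from the bounding-box lower-left.
Outer rectangle: 9 × 20, A = 180 cm², x = 4.5 cm, Ī = 1 215 cm⁴.
Inner void (subtracted): 5.8 × 16.8, A = 97.44 cm², x = 4.5 cm, Ī = 273.157 cm⁴.
By symmetry the centroid is at mid-width, x̄ = 4.5 cm.
All pieces are centred on the vertical centroidal axis, so I = ΣĪ (holes subtracted) = 941.843 cm⁴.
Extreme fibre distance c = 4.5 cm; S = I/c = 209.298 cm³.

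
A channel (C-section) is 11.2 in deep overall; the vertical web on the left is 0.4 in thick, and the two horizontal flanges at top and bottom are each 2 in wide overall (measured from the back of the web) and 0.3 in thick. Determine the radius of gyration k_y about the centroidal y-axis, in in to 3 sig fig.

Treat the section as a set of non-overlapping primitives; coordinates are from the bounding-box lower-left.
Web: 0.4 × 11.2, A = 4.48 in², x = 0.2 in, Ī = 0.059733 in⁴.
Top flange (beyond web): 1.6 × 0.3, A = 0.48 in², x = 1.2 in, Ī = 0.1024 in⁴.
Bottom flange (beyond web): 1.6 × 0.3, A = 0.48 in², x = 1.2 in, Ī = 0.1024 in⁴.
Centroid: x̄ = ΣA·x / ΣA = 0.37647 in.
Transfer each piece to the centroidal y-axis using Ī + A·d² with d = x − 0.37647:
  web: d = -0.17647 in → contributes +0.19925 in⁴
  top flange (beyond web): d = 0.82353 in → contributes +0.42794 in⁴
  bottom flange (beyond web): d = 0.82353 in → contributes +0.42794 in⁴
Total I = 1.0551 in⁴.
Radius of gyration: k = √(I/A) = √(1.0551 / 5.44) = 0.4404 in.

k_y ≈ 0.440 in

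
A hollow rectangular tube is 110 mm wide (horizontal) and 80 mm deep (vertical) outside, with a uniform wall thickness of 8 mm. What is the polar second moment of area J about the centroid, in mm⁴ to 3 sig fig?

Split into non-overlapping primitives; take the origin at the lower-left of the bounding box.
Outer rectangle: 110 × 80, A = 8 800 mm², y = 40 mm, Ī = 4 693 333 mm⁴.
Inner void (subtracted): 94 × 64, A = 6 016 mm², y = 40 mm, Ī = 2 053 461 mm⁴.
By symmetry the centroid is at mid-height, ȳ = 40 mm.
All pieces are centred on the centroidal x-axis, so I = ΣĪ (holes subtracted) = 2 639 872 mm⁴.
Repeating about the centroidal y-axis gives I_y = 4 443 552 mm⁴.
Polar second moment: J = I_x + I_y = 7 083 424 mm⁴.

J ≈ 7.08 × 10⁶ mm⁴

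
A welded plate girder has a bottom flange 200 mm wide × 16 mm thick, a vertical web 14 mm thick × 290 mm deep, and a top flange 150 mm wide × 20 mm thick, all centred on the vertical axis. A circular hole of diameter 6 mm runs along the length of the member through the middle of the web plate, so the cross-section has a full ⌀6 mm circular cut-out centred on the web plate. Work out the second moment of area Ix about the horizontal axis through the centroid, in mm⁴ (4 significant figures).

Treat the section as a set of non-overlapping primitives; coordinates are from the bounding-box lower-left.
Bottom plate: 200 × 16, A = 3 200 mm², y = 8 mm, Ī = 68266.7 mm⁴.
Web plate: 14 × 290, A = 4 060 mm², y = 161 mm, Ī = 28 453 833 mm⁴.
Top plate: 150 × 20, A = 3 000 mm², y = 316 mm, Ī = 100 000 mm⁴.
Hole (subtracted): ⌀6, A = 28.2743 mm², y = 161 mm, Ī = 63.6173 mm⁴.
Centroid: ȳ = ΣA·y / ΣA = 158.596 mm.
Transfer each piece to the horizontal axis through the centroid using Ī + A·d² with d = y − 158.596:
  bottom plate: d = -150.596 mm → contributes +72 641 287 mm⁴
  web plate: d = 2.40429 mm → contributes +28 477 303 mm⁴
  top plate: d = 157.404 mm → contributes +74 428 328 mm⁴
  hole: d = 2.40429 mm → contributes −227.06 mm⁴
Total I = 175 546 691 mm⁴.

Ix ≈ 1.755 × 10⁸ mm⁴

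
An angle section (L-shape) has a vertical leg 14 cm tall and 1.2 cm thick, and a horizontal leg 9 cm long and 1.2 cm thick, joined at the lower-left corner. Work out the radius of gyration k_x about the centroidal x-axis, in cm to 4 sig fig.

Split into non-overlapping primitives; take the origin at the lower-left of the bounding box.
Vertical leg: 1.2 × 14, A = 16.8 cm², y = 7 cm, Ī = 274.4 cm⁴.
Horizontal leg (remainder): 7.8 × 1.2, A = 9.36 cm², y = 0.6 cm, Ī = 1.1232 cm⁴.
Centroid: ȳ = ΣA·y / ΣA = 4.71009 cm.
Transfer each piece to the centroidal x-axis using Ī + A·d² with d = y − 4.71009:
  vertical leg: d = 2.28991 cm → contributes +362.494 cm⁴
  horizontal leg (remainder): d = -4.11009 cm → contributes +159.24 cm⁴
Total I = 521.734 cm⁴.
Radius of gyration: k = √(I/A) = √(521.734 / 26.16) = 4.46587 cm.

k_x ≈ 4.466 cm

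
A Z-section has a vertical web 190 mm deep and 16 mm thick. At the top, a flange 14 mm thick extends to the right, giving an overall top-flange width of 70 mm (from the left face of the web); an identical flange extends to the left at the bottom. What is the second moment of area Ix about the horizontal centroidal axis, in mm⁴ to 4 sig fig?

Ix ≈ 2.088 × 10⁷ mm⁴

Break the section into simple shapes (no overlaps), measuring from the bottom-left corner of the bounding box.
Web: 16 × 190, A = 3 040 mm², y = 95 mm, Ī = 9 145 333 mm⁴.
Top flange (beyond web): 54 × 14, A = 756 mm², y = 183 mm, Ī = 12 348 mm⁴.
Bottom flange (beyond web): 54 × 14, A = 756 mm², y = 7 mm, Ī = 12 348 mm⁴.
Centroid: ȳ = ΣA·y / ΣA = 95 mm.
Transfer each piece to the horizontal centroidal axis using Ī + A·d² with d = y − 95:
  web: d = 0 mm → contributes +9 145 333 mm⁴
  top flange (beyond web): d = 88 mm → contributes +5 866 812 mm⁴
  bottom flange (beyond web): d = -88 mm → contributes +5 866 812 mm⁴
Total I = 20 878 957 mm⁴.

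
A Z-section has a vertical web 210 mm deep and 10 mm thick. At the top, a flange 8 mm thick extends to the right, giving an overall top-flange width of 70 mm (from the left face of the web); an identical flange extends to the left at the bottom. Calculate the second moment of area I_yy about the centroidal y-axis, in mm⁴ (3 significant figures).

Break the section into simple shapes (no overlaps), measuring from the bottom-left corner of the bounding box.
Web: 10 × 210, A = 2 100 mm², x = 65 mm, Ī = 17 500 mm⁴.
Top flange (beyond web): 60 × 8, A = 480 mm², x = 100 mm, Ī = 144 000 mm⁴.
Bottom flange (beyond web): 60 × 8, A = 480 mm², x = 30 mm, Ī = 144 000 mm⁴.
Centroid: x̄ = ΣA·x / ΣA = 65 mm.
Transfer each piece to the centroidal y-axis using Ī + A·d² with d = x − 65:
  web: d = 0 mm → contributes +17 500 mm⁴
  top flange (beyond web): d = 35 mm → contributes +732 000 mm⁴
  bottom flange (beyond web): d = -35 mm → contributes +732 000 mm⁴
Total I = 1 481 500 mm⁴.

I_yy ≈ 1.48 × 10⁶ mm⁴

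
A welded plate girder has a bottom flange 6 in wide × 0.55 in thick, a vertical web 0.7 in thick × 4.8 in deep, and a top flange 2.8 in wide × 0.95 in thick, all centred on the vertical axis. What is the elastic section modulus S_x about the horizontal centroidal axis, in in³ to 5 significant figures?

S_x ≈ 15.010 in³

Decompose the section into non-overlapping parts with the origin at the bottom-left of its bounding rectangle.
Bottom plate: 6 × 0.55, A = 3.3 in², y = 0.275 in, Ī = 0.0831875 in⁴.
Web plate: 0.7 × 4.8, A = 3.36 in², y = 2.95 in, Ī = 6.4512 in⁴.
Top plate: 2.8 × 0.95, A = 2.66 in², y = 5.825 in, Ī = 0.2000542 in⁴.
Centroid: ȳ = ΣA·y / ΣA = 2.823391 in.
Transfer each piece to the horizontal centroidal axis using Ī + A·d² with d = y − 2.823391:
  bottom plate: d = -2.548391 in → contributes +21.51436 in⁴
  web plate: d = 0.1266094 in → contributes +6.505061 in⁴
  top plate: d = 3.001609 in → contributes +24.16575 in⁴
Total I = 52.18517 in⁴.
Extreme fibre distance c = 3.476609 in; S = I/c = 15.01036 in³.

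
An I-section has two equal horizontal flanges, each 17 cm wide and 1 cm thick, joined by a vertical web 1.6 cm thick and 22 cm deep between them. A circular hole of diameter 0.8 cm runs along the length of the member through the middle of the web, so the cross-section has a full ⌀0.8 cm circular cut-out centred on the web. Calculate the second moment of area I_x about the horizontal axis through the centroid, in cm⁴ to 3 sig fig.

Break the section into simple shapes (no overlaps), measuring from the bottom-left corner of the bounding box.
Bottom flange: 17 × 1, A = 17 cm², y = 0.5 cm, Ī = 1.4167 cm⁴.
Web: 1.6 × 22, A = 35.2 cm², y = 12 cm, Ī = 1419.7 cm⁴.
Top flange: 17 × 1, A = 17 cm², y = 23.5 cm, Ī = 1.4167 cm⁴.
Hole (subtracted): ⌀0.8, A = 0.50265 cm², y = 12 cm, Ī = 0.020106 cm⁴.
By symmetry the centroid is at mid-height, ȳ = 12 cm.
Transfer each piece to the horizontal axis through the centroid using Ī + A·d² with d = y − 12:
  bottom flange: d = -11.5 cm → contributes +2249.7 cm⁴
  web: d = 0 cm → contributes +1419.7 cm⁴
  top flange: d = 11.5 cm → contributes +2249.7 cm⁴
  hole: d = 0 cm → contributes −0.020106 cm⁴
Total I = 5 919 cm⁴.

I_x ≈ 5920 cm⁴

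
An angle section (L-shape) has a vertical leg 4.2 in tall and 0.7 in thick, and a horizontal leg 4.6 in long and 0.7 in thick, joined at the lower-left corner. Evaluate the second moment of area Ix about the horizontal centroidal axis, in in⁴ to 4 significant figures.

Break the section into simple shapes (no overlaps), measuring from the bottom-left corner of the bounding box.
Vertical leg: 0.7 × 4.2, A = 2.94 in², y = 2.1 in, Ī = 4.3218 in⁴.
Horizontal leg (remainder): 3.9 × 0.7, A = 2.73 in², y = 0.35 in, Ī = 0.111475 in⁴.
Centroid: ȳ = ΣA·y / ΣA = 1.25741 in.
Transfer each piece to the horizontal centroidal axis using Ī + A·d² with d = y − 1.25741:
  vertical leg: d = 0.842593 in → contributes +6.40909 in⁴
  horizontal leg (remainder): d = -0.907407 in → contributes +2.35932 in⁴
Total I = 8.76841 in⁴.

Ix ≈ 8.768 in⁴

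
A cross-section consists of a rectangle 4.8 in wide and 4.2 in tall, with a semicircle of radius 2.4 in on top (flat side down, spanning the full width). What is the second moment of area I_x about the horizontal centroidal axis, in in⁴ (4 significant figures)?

I_x ≈ 94.01 in⁴

Split into non-overlapping primitives; take the origin at the lower-left of the bounding box.
Rectangular body: 4.8 × 4.2, A = 20.16 in², y = 2.1 in, Ī = 29.6352 in⁴.
Semicircular cap: semicircle r = 2.4, A = 9.04779 in², y = 5.21859 in, Ī = 3.64147 in⁴.
Centroid: ȳ = ΣA·y / ΣA = 3.06606 in.
Transfer each piece to the horizontal centroidal axis using Ī + A·d² with d = y − 3.06606:
  rectangular body: d = -0.966056 in → contributes +48.4498 in⁴
  semicircular cap: d = 2.15254 in → contributes +45.5636 in⁴
Total I = 94.0134 in⁴.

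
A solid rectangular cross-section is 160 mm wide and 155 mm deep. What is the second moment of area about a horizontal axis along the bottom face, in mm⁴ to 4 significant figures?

The section: 160 × 155, A = 24 800 mm², y = 77.5 mm, Ī = 49 651 667 mm⁴.
Transfer it to the bottom edge using Ī + A·d² with d = y − 0:
  the section: d = 77.5 mm → contributes +198 606 667 mm⁴
Total I = 198 606 667 mm⁴.

I_base ≈ 1.986 × 10⁸ mm⁴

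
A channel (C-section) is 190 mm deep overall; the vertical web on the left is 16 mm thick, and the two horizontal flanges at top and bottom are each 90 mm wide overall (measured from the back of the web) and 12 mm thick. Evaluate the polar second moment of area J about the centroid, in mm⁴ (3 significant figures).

Break the section into simple shapes (no overlaps), measuring from the bottom-left corner of the bounding box.
Web: 16 × 190, A = 3 040 mm², y = 95 mm, Ī = 9 145 333 mm⁴.
Top flange (beyond web): 74 × 12, A = 888 mm², y = 184 mm, Ī = 10 656 mm⁴.
Bottom flange (beyond web): 74 × 12, A = 888 mm², y = 6 mm, Ī = 10 656 mm⁴.
By symmetry the centroid is at mid-height, ȳ = 95 mm.
Transfer each piece to the centroidal x-axis using Ī + A·d² with d = y − 95:
  web: d = 0 mm → contributes +9 145 333 mm⁴
  top flange (beyond web): d = 89 mm → contributes +7 044 504 mm⁴
  bottom flange (beyond web): d = -89 mm → contributes +7 044 504 mm⁴
Total I = 23 234 341 mm⁴.
For the y-axis: x̄ = 24.595 mm.
Repeating about the centroidal y-axis gives I_y = 3 145 454 mm⁴.
Polar second moment: J = I_x + I_y = 26 379 795 mm⁴.

J ≈ 2.64 × 10⁷ mm⁴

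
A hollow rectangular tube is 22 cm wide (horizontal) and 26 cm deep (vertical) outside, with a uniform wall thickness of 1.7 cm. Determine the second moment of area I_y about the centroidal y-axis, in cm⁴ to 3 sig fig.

Decompose the section into non-overlapping parts with the origin at the bottom-left of its bounding rectangle.
Outer rectangle: 22 × 26, A = 572 cm², x = 11 cm, Ī = 23 071 cm⁴.
Inner void (subtracted): 18.6 × 22.6, A = 420.36 cm², x = 11 cm, Ī = 12 119 cm⁴.
By symmetry the centroid is at mid-width, x̄ = 11 cm.
All pieces are centred on the centroidal y-axis, so I = ΣĪ (holes subtracted) = 10 952 cm⁴.

I_y ≈ 1.10 × 10⁴ cm⁴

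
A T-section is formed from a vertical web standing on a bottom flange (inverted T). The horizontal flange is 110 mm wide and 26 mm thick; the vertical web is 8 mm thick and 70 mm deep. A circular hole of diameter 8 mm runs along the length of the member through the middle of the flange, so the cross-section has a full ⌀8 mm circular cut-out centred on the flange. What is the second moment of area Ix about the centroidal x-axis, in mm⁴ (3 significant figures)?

Break the section into simple shapes (no overlaps), measuring from the bottom-left corner of the bounding box.
Flange: 110 × 26, A = 2 860 mm², y = 13 mm, Ī = 161 113 mm⁴.
Web: 8 × 70, A = 560 mm², y = 61 mm, Ī = 228 667 mm⁴.
Hole (subtracted): ⌀8, A = 50.265 mm², y = 13 mm, Ī = 201.06 mm⁴.
Centroid: ȳ = ΣA·y / ΣA = 20.977 mm.
Transfer each piece to the centroidal x-axis using Ī + A·d² with d = y − 20.977:
  flange: d = -7.9769 mm → contributes +343 097 mm⁴
  web: d = 40.023 mm → contributes +1 125 702 mm⁴
  hole: d = -7.9769 mm → contributes −3399.5 mm⁴
Total I = 1 465 400 mm⁴.

Ix ≈ 1.47 × 10⁶ mm⁴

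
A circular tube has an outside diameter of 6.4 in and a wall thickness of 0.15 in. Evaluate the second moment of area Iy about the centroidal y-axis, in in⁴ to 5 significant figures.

Iy ≈ 14.389 in⁴

Decompose the section into non-overlapping parts with the origin at the bottom-left of its bounding rectangle.
Outer circle: ⌀6.4, A = 32.16991 in², x = 3.2 in, Ī = 82.35497 in⁴.
Bore (subtracted): ⌀6.1, A = 29.22467 in², x = 3.2 in, Ī = 67.96561 in⁴.
By symmetry the centroid is at mid-width, x̄ = 3.2 in.
All pieces are centred on the centroidal y-axis, so I = ΣĪ (holes subtracted) = 14.38935 in⁴.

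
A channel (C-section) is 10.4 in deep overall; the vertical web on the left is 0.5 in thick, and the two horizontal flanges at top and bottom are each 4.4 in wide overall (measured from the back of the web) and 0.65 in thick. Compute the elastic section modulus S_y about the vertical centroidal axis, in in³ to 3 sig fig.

Break the section into simple shapes (no overlaps), measuring from the bottom-left corner of the bounding box.
Web: 0.5 × 10.4, A = 5.2 in², x = 0.25 in, Ī = 0.10833 in⁴.
Top flange (beyond web): 3.9 × 0.65, A = 2.535 in², x = 2.45 in, Ī = 3.2131 in⁴.
Bottom flange (beyond web): 3.9 × 0.65, A = 2.535 in², x = 2.45 in, Ī = 3.2131 in⁴.
Centroid: x̄ = ΣA·x / ΣA = 1.3361 in.
Transfer each piece to the vertical centroidal axis using Ī + A·d² with d = x − 1.3361:
  web: d = -1.0861 in → contributes +6.2421 in⁴
  top flange (beyond web): d = 1.1139 in → contributes +6.3586 in⁴
  bottom flange (beyond web): d = 1.1139 in → contributes +6.3586 in⁴
Total I = 18.959 in⁴.
Extreme fibre distance c = 3.0639 in; S = I/c = 6.1879 in³.

S_y ≈ 6.19 in³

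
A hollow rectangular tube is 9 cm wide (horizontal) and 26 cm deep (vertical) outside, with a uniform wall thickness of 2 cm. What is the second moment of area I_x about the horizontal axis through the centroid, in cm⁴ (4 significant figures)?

Decompose the section into non-overlapping parts with the origin at the bottom-left of its bounding rectangle.
Outer rectangle: 9 × 26, A = 234 cm², y = 13 cm, Ī = 13 182 cm⁴.
Inner void (subtracted): 5 × 22, A = 110 cm², y = 13 cm, Ī = 4436.67 cm⁴.
By symmetry the centroid is at mid-height, ȳ = 13 cm.
All pieces are centred on the horizontal axis through the centroid, so I = ΣĪ (holes subtracted) = 8745.33 cm⁴.

I_x ≈ 8745 cm⁴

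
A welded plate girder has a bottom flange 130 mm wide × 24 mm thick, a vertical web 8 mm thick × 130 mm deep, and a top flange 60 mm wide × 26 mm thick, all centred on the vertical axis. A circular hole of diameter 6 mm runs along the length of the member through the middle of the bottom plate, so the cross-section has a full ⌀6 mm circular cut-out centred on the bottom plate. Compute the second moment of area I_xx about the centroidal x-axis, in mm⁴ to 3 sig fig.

I_xx ≈ 2.71 × 10⁷ mm⁴

Break the section into simple shapes (no overlaps), measuring from the bottom-left corner of the bounding box.
Bottom plate: 130 × 24, A = 3 120 mm², y = 12 mm, Ī = 149 760 mm⁴.
Web plate: 8 × 130, A = 1 040 mm², y = 89 mm, Ī = 1 464 667 mm⁴.
Top plate: 60 × 26, A = 1 560 mm², y = 167 mm, Ī = 87 880 mm⁴.
Hole (subtracted): ⌀6, A = 28.274 mm², y = 12 mm, Ī = 63.617 mm⁴.
Centroid: ȳ = ΣA·y / ΣA = 68.552 mm.
Transfer each piece to the centroidal x-axis using Ī + A·d² with d = y − 68.552:
  bottom plate: d = -56.552 mm → contributes +10 128 016 mm⁴
  web plate: d = 20.448 mm → contributes +1 899 501 mm⁴
  top plate: d = 98.448 mm → contributes +15 207 331 mm⁴
  hole: d = -56.552 mm → contributes −90 489 mm⁴
Total I = 27 144 359 mm⁴.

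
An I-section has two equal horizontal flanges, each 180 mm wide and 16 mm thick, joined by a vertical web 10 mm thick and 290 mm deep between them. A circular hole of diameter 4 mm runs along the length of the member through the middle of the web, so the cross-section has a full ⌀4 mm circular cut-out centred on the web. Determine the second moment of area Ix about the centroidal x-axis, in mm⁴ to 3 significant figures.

Decompose the section into non-overlapping parts with the origin at the bottom-left of its bounding rectangle.
Bottom flange: 180 × 16, A = 2 880 mm², y = 8 mm, Ī = 61 440 mm⁴.
Web: 10 × 290, A = 2 900 mm², y = 161 mm, Ī = 20 324 167 mm⁴.
Top flange: 180 × 16, A = 2 880 mm², y = 314 mm, Ī = 61 440 mm⁴.
Hole (subtracted): ⌀4, A = 12.566 mm², y = 161 mm, Ī = 12.566 mm⁴.
By symmetry the centroid is at mid-height, ȳ = 161 mm.
Transfer each piece to the centroidal x-axis using Ī + A·d² with d = y − 161:
  bottom flange: d = -153 mm → contributes +67 479 360 mm⁴
  web: d = 0 mm → contributes +20 324 167 mm⁴
  top flange: d = 153 mm → contributes +67 479 360 mm⁴
  hole: d = 0 mm → contributes −12.566 mm⁴
Total I = 155 282 874 mm⁴.

Ix ≈ 1.55 × 10⁸ mm⁴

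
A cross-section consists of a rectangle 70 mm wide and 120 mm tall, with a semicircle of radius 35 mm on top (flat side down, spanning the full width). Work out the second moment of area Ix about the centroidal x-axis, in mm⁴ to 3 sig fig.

Decompose the section into non-overlapping parts with the origin at the bottom-left of its bounding rectangle.
Rectangular body: 70 × 120, A = 8 400 mm², y = 60 mm, Ī = 10 080 000 mm⁴.
Semicircular cap: semicircle r = 35, A = 1924.2 mm², y = 134.85 mm, Ī = 164 704 mm⁴.
Centroid: ȳ = ΣA·y / ΣA = 73.951 mm.
Transfer each piece to the centroidal x-axis using Ī + A·d² with d = y − 73.951:
  rectangular body: d = -13.951 mm → contributes +11 714 977 mm⁴
  semicircular cap: d = 60.903 mm → contributes +7 302 021 mm⁴
Total I = 19 016 997 mm⁴.

Ix ≈ 1.90 × 10⁷ mm⁴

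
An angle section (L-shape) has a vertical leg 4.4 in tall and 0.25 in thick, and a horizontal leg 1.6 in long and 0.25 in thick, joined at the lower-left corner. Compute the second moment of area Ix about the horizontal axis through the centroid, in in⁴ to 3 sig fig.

Ix ≈ 2.89 in⁴

Treat the section as a set of non-overlapping primitives; coordinates are from the bounding-box lower-left.
Vertical leg: 0.25 × 4.4, A = 1.1 in², y = 2.2 in, Ī = 1.7747 in⁴.
Horizontal leg (remainder): 1.35 × 0.25, A = 0.3375 in², y = 0.125 in, Ī = 0.0017578 in⁴.
Centroid: ȳ = ΣA·y / ΣA = 1.7128 in.
Transfer each piece to the horizontal axis through the centroid using Ī + A·d² with d = y − 1.7128:
  vertical leg: d = 0.48717 in → contributes +2.0357 in⁴
  horizontal leg (remainder): d = -1.5878 in → contributes +0.85266 in⁴
Total I = 2.8884 in⁴.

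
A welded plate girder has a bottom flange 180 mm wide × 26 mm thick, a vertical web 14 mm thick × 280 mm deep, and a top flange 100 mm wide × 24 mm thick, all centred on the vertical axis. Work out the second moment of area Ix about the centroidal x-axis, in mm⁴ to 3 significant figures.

Ix ≈ 1.80 × 10⁸ mm⁴

Break the section into simple shapes (no overlaps), measuring from the bottom-left corner of the bounding box.
Bottom plate: 180 × 26, A = 4 680 mm², y = 13 mm, Ī = 263 640 mm⁴.
Web plate: 14 × 280, A = 3 920 mm², y = 166 mm, Ī = 25 610 667 mm⁴.
Top plate: 100 × 24, A = 2 400 mm², y = 318 mm, Ī = 115 200 mm⁴.
Centroid: ȳ = ΣA·y / ΣA = 134.07 mm.
Transfer each piece to the centroidal x-axis using Ī + A·d² with d = y − 134.07:
  bottom plate: d = -121.07 mm → contributes +68 861 792 mm⁴
  web plate: d = 31.931 mm → contributes +29 607 432 mm⁴
  top plate: d = 183.93 mm → contributes +81 308 590 mm⁴
Total I = 179 777 814 mm⁴.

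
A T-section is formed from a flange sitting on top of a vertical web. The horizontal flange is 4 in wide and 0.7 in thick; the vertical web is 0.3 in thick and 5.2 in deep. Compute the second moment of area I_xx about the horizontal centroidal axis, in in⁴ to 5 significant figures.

Break the section into simple shapes (no overlaps), measuring from the bottom-left corner of the bounding box.
Flange: 4 × 0.7, A = 2.8 in², y = 5.55 in, Ī = 0.1143333 in⁴.
Web: 0.3 × 5.2, A = 1.56 in², y = 2.6 in, Ī = 3.5152 in⁴.
Centroid: ȳ = ΣA·y / ΣA = 4.494495 in.
Transfer each piece to the horizontal centroidal axis using Ī + A·d² with d = y − 4.494495:
  flange: d = 1.055505 in → contributes +3.233785 in⁴
  web: d = -1.894495 in → contributes +9.114216 in⁴
Total I = 12.348 in⁴.

I_xx ≈ 12.348 in⁴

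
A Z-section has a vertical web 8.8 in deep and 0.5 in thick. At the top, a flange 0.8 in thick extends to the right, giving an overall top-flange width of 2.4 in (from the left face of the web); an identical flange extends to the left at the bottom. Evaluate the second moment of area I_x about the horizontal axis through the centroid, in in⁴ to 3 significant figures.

Break the section into simple shapes (no overlaps), measuring from the bottom-left corner of the bounding box.
Web: 0.5 × 8.8, A = 4.4 in², y = 4.4 in, Ī = 28.395 in⁴.
Top flange (beyond web): 1.9 × 0.8, A = 1.52 in², y = 8.4 in, Ī = 0.081067 in⁴.
Bottom flange (beyond web): 1.9 × 0.8, A = 1.52 in², y = 0.4 in, Ī = 0.081067 in⁴.
Centroid: ȳ = ΣA·y / ΣA = 4.4 in.
Transfer each piece to the horizontal axis through the centroid using Ī + A·d² with d = y − 4.4:
  web: d = 0 in → contributes +28.395 in⁴
  top flange (beyond web): d = 4 in → contributes +24.401 in⁴
  bottom flange (beyond web): d = -4 in → contributes +24.401 in⁴
Total I = 77.197 in⁴.

I_x ≈ 77.2 in⁴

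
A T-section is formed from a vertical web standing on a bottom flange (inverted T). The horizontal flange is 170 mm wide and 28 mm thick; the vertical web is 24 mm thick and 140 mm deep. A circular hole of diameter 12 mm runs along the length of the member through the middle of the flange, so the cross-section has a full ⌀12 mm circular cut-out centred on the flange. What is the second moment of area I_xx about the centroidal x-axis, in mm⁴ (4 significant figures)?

I_xx ≈ 1.956 × 10⁷ mm⁴

Decompose the section into non-overlapping parts with the origin at the bottom-left of its bounding rectangle.
Flange: 170 × 28, A = 4 760 mm², y = 14 mm, Ī = 310 987 mm⁴.
Web: 24 × 140, A = 3 360 mm², y = 98 mm, Ī = 5 488 000 mm⁴.
Hole (subtracted): ⌀12, A = 113.097 mm², y = 14 mm, Ī = 1017.88 mm⁴.
Centroid: ȳ = ΣA·y / ΣA = 49.2496 mm.
Transfer each piece to the centroidal x-axis using Ī + A·d² with d = y − 49.2496:
  flange: d = -35.2496 mm → contributes +6 225 445 mm⁴
  web: d = 48.7504 mm → contributes +13 473 386 mm⁴
  hole: d = -35.2496 mm → contributes −141 545 mm⁴
Total I = 19 557 286 mm⁴.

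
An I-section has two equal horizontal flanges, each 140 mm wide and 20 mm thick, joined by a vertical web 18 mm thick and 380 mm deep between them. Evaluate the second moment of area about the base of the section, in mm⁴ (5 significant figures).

Break the section into simple shapes (no overlaps), measuring from the bottom-left corner of the bounding box.
Bottom flange: 140 × 20, A = 2 800 mm², y = 10 mm, Ī = 93333.33 mm⁴.
Web: 18 × 380, A = 6 840 mm², y = 210 mm, Ī = 82 308 000 mm⁴.
Top flange: 140 × 20, A = 2 800 mm², y = 410 mm, Ī = 93333.33 mm⁴.
Transfer each piece to the base of the section using Ī + A·d² with d = y − 0:
  bottom flange: d = 10 mm → contributes +373333.3 mm⁴
  web: d = 210 mm → contributes +383 952 000 mm⁴
  top flange: d = 410 mm → contributes +470 773 333 mm⁴
Total I = 855 098 667 mm⁴.

I_base ≈ 8.5510 × 10⁸ mm⁴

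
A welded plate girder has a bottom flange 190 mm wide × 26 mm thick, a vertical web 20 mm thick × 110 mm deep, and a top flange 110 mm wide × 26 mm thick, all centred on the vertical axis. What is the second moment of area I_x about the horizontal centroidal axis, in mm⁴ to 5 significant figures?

I_x ≈ 3.6724 × 10⁷ mm⁴

Break the section into simple shapes (no overlaps), measuring from the bottom-left corner of the bounding box.
Bottom plate: 190 × 26, A = 4 940 mm², y = 13 mm, Ī = 278286.7 mm⁴.
Web plate: 20 × 110, A = 2 200 mm², y = 81 mm, Ī = 2 218 333 mm⁴.
Top plate: 110 × 26, A = 2 860 mm², y = 149 mm, Ī = 161113.3 mm⁴.
Centroid: ȳ = ΣA·y / ΣA = 66.856 mm.
Transfer each piece to the horizontal centroidal axis using Ī + A·d² with d = y − 66.856:
  bottom plate: d = -53.856 mm → contributes +14 606 602 mm⁴
  web plate: d = 14.144 mm → contributes +2 658 449 mm⁴
  top plate: d = 82.144 mm → contributes +19 459 354 mm⁴
Total I = 36 724 406 mm⁴.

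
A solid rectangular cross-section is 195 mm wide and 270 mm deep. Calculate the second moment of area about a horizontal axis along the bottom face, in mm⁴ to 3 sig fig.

I_base ≈ 1.28 × 10⁹ mm⁴

The section: 195 × 270, A = 52 650 mm², y = 135 mm, Ī = 319 848 750 mm⁴.
Transfer it to the bottom edge using Ī + A·d² with d = y − 0:
  the section: d = 135 mm → contributes +1 279 395 000 mm⁴
Total I = 1 279 395 000 mm⁴.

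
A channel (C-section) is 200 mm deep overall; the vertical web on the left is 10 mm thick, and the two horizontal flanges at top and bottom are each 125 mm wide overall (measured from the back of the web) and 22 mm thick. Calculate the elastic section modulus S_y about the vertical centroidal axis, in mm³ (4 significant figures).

Break the section into simple shapes (no overlaps), measuring from the bottom-left corner of the bounding box.
Web: 10 × 200, A = 2 000 mm², x = 5 mm, Ī = 16666.7 mm⁴.
Top flange (beyond web): 115 × 22, A = 2 530 mm², x = 67.5 mm, Ī = 2 788 271 mm⁴.
Bottom flange (beyond web): 115 × 22, A = 2 530 mm², x = 67.5 mm, Ī = 2 788 271 mm⁴.
Centroid: x̄ = ΣA·x / ΣA = 49.7946 mm.
Transfer each piece to the vertical centroidal axis using Ī + A·d² with d = x − 49.7946:
  web: d = -44.7946 mm → contributes +4 029 782 mm⁴
  top flange (beyond web): d = 17.7054 mm → contributes +3 581 377 mm⁴
  bottom flange (beyond web): d = 17.7054 mm → contributes +3 581 377 mm⁴
Total I = 11 192 536 mm⁴.
Extreme fibre distance c = 75.2054 mm; S = I/c = 148 826 mm³.

S_y ≈ 1.488 × 10⁵ mm³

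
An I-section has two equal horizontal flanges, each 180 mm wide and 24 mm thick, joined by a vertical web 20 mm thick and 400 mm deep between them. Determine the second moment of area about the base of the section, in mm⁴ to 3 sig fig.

I_base ≈ 1.33 × 10⁹ mm⁴

Treat the section as a set of non-overlapping primitives; coordinates are from the bounding-box lower-left.
Bottom flange: 180 × 24, A = 4 320 mm², y = 12 mm, Ī = 207 360 mm⁴.
Web: 20 × 400, A = 8 000 mm², y = 224 mm, Ī = 106 666 667 mm⁴.
Top flange: 180 × 24, A = 4 320 mm², y = 436 mm, Ī = 207 360 mm⁴.
Transfer each piece to a horizontal axis along the bottom face using Ī + A·d² with d = y − 0:
  bottom flange: d = 12 mm → contributes +829 440 mm⁴
  web: d = 224 mm → contributes +508 074 667 mm⁴
  top flange: d = 436 mm → contributes +821 422 080 mm⁴
Total I = 1 330 326 187 mm⁴.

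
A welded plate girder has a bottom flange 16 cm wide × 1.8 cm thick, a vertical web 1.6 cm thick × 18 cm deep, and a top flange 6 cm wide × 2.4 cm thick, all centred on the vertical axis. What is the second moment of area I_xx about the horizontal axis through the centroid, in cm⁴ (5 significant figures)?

Treat the section as a set of non-overlapping primitives; coordinates are from the bounding-box lower-left.
Bottom plate: 16 × 1.8, A = 28.8 cm², y = 0.9 cm, Ī = 7.776 cm⁴.
Web plate: 1.6 × 18, A = 28.8 cm², y = 10.8 cm, Ī = 777.6 cm⁴.
Top plate: 6 × 2.4, A = 14.4 cm², y = 21 cm, Ī = 6.912 cm⁴.
Centroid: ȳ = ΣA·y / ΣA = 8.88 cm.
Transfer each piece to the horizontal axis through the centroid using Ī + A·d² with d = y − 8.88:
  bottom plate: d = -7.98 cm → contributes +1841.772 cm⁴
  web plate: d = 1.92 cm → contributes +883.7683 cm⁴
  top plate: d = 12.12 cm → contributes +2122.191 cm⁴
Total I = 4847.731 cm⁴.

I_xx ≈ 4847.7 cm⁴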